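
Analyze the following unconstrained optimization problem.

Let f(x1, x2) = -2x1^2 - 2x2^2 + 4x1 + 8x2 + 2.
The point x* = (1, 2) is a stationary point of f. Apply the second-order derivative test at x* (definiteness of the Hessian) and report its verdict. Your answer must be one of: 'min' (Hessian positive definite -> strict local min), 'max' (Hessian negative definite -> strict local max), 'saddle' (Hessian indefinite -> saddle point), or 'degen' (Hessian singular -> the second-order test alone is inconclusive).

Compute the Hessian H = grad^2 f:
  H = [[-4, 0], [0, -4]]
Verify stationarity: grad f(x*) = H x* + g = (0, 0).
Eigenvalues of H: -4, -4.
Both eigenvalues < 0, so H is negative definite -> x* is a strict local max.

max


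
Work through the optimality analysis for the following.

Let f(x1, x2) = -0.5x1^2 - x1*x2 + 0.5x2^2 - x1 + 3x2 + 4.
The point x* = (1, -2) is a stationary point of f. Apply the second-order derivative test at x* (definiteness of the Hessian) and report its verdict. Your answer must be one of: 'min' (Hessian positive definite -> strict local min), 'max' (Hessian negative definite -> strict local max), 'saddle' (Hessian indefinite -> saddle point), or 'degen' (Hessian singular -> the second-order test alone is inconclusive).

Compute the Hessian H = grad^2 f:
  H = [[-1, -1], [-1, 1]]
Verify stationarity: grad f(x*) = H x* + g = (0, 0).
Eigenvalues of H: -1.4142, 1.4142.
Eigenvalues have mixed signs, so H is indefinite -> x* is a saddle point.

saddle


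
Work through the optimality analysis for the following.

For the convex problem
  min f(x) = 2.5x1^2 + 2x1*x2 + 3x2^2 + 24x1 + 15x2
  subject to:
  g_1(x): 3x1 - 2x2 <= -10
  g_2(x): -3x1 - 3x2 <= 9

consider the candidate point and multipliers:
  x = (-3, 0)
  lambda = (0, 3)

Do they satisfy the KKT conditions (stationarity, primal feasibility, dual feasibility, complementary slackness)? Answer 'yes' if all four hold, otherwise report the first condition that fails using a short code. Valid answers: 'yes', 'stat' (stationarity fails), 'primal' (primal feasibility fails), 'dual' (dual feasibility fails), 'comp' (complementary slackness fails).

Gradient of f: grad f(x) = Q x + c = (9, 9)
Constraint values g_i(x) = a_i^T x - b_i:
  g_1((-3, 0)) = 1
  g_2((-3, 0)) = 0
Stationarity residual: grad f(x) + sum_i lambda_i a_i = (0, 0)
  -> stationarity OK
Primal feasibility (all g_i <= 0): FAILS
Dual feasibility (all lambda_i >= 0): OK
Complementary slackness (lambda_i * g_i(x) = 0 for all i): OK

Verdict: the first failing condition is primal_feasibility -> primal.

primal


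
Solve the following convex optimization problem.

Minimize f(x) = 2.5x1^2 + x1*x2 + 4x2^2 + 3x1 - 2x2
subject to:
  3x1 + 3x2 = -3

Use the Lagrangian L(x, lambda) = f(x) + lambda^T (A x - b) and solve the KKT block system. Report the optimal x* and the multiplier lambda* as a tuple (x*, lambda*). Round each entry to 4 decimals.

Form the Lagrangian:
  L(x, lambda) = (1/2) x^T Q x + c^T x + lambda^T (A x - b)
Stationarity (grad_x L = 0): Q x + c + A^T lambda = 0.
Primal feasibility: A x = b.

This gives the KKT block system:
  [ Q   A^T ] [ x     ]   [-c ]
  [ A    0  ] [ lambda ] = [ b ]

Solving the linear system:
  x*      = (-1.0909, 0.0909)
  lambda* = (0.7879)
  f(x*)   = -0.5455

x* = (-1.0909, 0.0909), lambda* = (0.7879)


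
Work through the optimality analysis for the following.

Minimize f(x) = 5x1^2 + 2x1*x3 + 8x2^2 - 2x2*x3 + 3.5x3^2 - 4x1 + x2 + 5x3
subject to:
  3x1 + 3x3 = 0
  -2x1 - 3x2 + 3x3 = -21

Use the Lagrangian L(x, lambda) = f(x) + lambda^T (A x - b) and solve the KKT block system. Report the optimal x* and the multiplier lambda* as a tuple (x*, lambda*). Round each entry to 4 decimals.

Form the Lagrangian:
  L(x, lambda) = (1/2) x^T Q x + c^T x + lambda^T (A x - b)
Stationarity (grad_x L = 0): Q x + c + A^T lambda = 0.
Primal feasibility: A x = b.

This gives the KKT block system:
  [ Q   A^T ] [ x     ]   [-c ]
  [ A    0  ] [ lambda ] = [ b ]

Solving the linear system:
  x*      = (3.6105, 0.9825, -3.6105)
  lambda* = (-2.9745, 7.9803)
  f(x*)   = 68.0372

x* = (3.6105, 0.9825, -3.6105), lambda* = (-2.9745, 7.9803)


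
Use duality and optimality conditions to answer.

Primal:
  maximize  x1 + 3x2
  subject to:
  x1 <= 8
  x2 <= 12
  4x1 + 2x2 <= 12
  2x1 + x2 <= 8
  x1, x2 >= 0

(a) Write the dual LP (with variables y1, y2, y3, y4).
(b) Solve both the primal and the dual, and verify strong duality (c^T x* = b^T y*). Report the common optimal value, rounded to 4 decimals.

The standard primal-dual pair for 'max c^T x s.t. A x <= b, x >= 0' is:
  Dual:  min b^T y  s.t.  A^T y >= c,  y >= 0.

So the dual LP is:
  minimize  8y1 + 12y2 + 12y3 + 8y4
  subject to:
    y1 + 4y3 + 2y4 >= 1
    y2 + 2y3 + y4 >= 3
    y1, y2, y3, y4 >= 0

Solving the primal: x* = (0, 6).
  primal value c^T x* = 18.
Solving the dual: y* = (0, 0, 1.5, 0).
  dual value b^T y* = 18.
Strong duality: c^T x* = b^T y*. Confirmed.

18


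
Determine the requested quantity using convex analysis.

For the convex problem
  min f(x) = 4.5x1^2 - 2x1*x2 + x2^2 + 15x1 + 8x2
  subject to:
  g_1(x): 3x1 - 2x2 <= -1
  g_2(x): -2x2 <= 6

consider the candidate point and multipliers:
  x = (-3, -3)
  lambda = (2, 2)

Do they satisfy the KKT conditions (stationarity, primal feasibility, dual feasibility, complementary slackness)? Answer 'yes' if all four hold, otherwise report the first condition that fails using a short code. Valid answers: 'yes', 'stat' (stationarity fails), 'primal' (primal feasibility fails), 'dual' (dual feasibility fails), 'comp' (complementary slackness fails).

Gradient of f: grad f(x) = Q x + c = (-6, 8)
Constraint values g_i(x) = a_i^T x - b_i:
  g_1((-3, -3)) = -2
  g_2((-3, -3)) = 0
Stationarity residual: grad f(x) + sum_i lambda_i a_i = (0, 0)
  -> stationarity OK
Primal feasibility (all g_i <= 0): OK
Dual feasibility (all lambda_i >= 0): OK
Complementary slackness (lambda_i * g_i(x) = 0 for all i): FAILS

Verdict: the first failing condition is complementary_slackness -> comp.

comp


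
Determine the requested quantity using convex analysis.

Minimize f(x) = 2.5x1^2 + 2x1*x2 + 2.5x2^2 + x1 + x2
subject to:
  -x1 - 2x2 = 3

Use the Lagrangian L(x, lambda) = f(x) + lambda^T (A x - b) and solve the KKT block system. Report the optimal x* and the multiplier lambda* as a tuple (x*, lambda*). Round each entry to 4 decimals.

Form the Lagrangian:
  L(x, lambda) = (1/2) x^T Q x + c^T x + lambda^T (A x - b)
Stationarity (grad_x L = 0): Q x + c + A^T lambda = 0.
Primal feasibility: A x = b.

This gives the KKT block system:
  [ Q   A^T ] [ x     ]   [-c ]
  [ A    0  ] [ lambda ] = [ b ]

Solving the linear system:
  x*      = (-0.2941, -1.3529)
  lambda* = (-3.1765)
  f(x*)   = 3.9412

x* = (-0.2941, -1.3529), lambda* = (-3.1765)


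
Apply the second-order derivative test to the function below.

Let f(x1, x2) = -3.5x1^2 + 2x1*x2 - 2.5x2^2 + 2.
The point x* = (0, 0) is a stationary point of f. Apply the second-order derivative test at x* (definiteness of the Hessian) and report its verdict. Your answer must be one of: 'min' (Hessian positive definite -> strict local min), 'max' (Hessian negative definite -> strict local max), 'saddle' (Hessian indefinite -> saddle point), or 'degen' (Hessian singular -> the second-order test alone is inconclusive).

Compute the Hessian H = grad^2 f:
  H = [[-7, 2], [2, -5]]
Verify stationarity: grad f(x*) = H x* + g = (0, 0).
Eigenvalues of H: -8.2361, -3.7639.
Both eigenvalues < 0, so H is negative definite -> x* is a strict local max.

max


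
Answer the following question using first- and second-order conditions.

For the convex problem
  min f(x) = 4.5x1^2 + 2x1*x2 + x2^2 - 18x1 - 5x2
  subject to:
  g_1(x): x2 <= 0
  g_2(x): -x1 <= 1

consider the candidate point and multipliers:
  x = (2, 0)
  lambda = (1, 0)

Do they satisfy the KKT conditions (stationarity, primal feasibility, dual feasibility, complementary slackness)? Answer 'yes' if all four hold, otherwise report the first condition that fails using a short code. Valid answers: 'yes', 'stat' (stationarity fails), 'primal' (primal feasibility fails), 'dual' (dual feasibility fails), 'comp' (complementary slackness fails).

Gradient of f: grad f(x) = Q x + c = (0, -1)
Constraint values g_i(x) = a_i^T x - b_i:
  g_1((2, 0)) = 0
  g_2((2, 0)) = -3
Stationarity residual: grad f(x) + sum_i lambda_i a_i = (0, 0)
  -> stationarity OK
Primal feasibility (all g_i <= 0): OK
Dual feasibility (all lambda_i >= 0): OK
Complementary slackness (lambda_i * g_i(x) = 0 for all i): OK

Verdict: yes, KKT holds.

yes


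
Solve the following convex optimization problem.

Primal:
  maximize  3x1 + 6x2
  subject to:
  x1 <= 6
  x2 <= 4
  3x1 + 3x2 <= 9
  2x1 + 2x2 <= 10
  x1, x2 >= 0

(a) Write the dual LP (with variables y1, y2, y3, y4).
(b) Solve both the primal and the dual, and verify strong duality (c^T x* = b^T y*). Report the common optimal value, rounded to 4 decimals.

The standard primal-dual pair for 'max c^T x s.t. A x <= b, x >= 0' is:
  Dual:  min b^T y  s.t.  A^T y >= c,  y >= 0.

So the dual LP is:
  minimize  6y1 + 4y2 + 9y3 + 10y4
  subject to:
    y1 + 3y3 + 2y4 >= 3
    y2 + 3y3 + 2y4 >= 6
    y1, y2, y3, y4 >= 0

Solving the primal: x* = (0, 3).
  primal value c^T x* = 18.
Solving the dual: y* = (0, 0, 2, 0).
  dual value b^T y* = 18.
Strong duality: c^T x* = b^T y*. Confirmed.

18


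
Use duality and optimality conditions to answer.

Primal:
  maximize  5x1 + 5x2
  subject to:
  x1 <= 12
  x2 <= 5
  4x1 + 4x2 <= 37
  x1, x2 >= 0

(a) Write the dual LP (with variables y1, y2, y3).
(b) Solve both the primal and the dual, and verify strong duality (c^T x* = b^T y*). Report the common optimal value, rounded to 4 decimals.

The standard primal-dual pair for 'max c^T x s.t. A x <= b, x >= 0' is:
  Dual:  min b^T y  s.t.  A^T y >= c,  y >= 0.

So the dual LP is:
  minimize  12y1 + 5y2 + 37y3
  subject to:
    y1 + 4y3 >= 5
    y2 + 4y3 >= 5
    y1, y2, y3 >= 0

Solving the primal: x* = (9.25, 0).
  primal value c^T x* = 46.25.
Solving the dual: y* = (0, 0, 1.25).
  dual value b^T y* = 46.25.
Strong duality: c^T x* = b^T y*. Confirmed.

46.25


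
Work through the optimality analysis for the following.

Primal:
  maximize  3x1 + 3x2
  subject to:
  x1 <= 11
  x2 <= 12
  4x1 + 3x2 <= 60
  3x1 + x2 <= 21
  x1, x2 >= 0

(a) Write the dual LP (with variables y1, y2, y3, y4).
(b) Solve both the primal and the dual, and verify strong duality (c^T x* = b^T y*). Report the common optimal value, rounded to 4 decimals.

The standard primal-dual pair for 'max c^T x s.t. A x <= b, x >= 0' is:
  Dual:  min b^T y  s.t.  A^T y >= c,  y >= 0.

So the dual LP is:
  minimize  11y1 + 12y2 + 60y3 + 21y4
  subject to:
    y1 + 4y3 + 3y4 >= 3
    y2 + 3y3 + y4 >= 3
    y1, y2, y3, y4 >= 0

Solving the primal: x* = (3, 12).
  primal value c^T x* = 45.
Solving the dual: y* = (0, 2, 0, 1).
  dual value b^T y* = 45.
Strong duality: c^T x* = b^T y*. Confirmed.

45


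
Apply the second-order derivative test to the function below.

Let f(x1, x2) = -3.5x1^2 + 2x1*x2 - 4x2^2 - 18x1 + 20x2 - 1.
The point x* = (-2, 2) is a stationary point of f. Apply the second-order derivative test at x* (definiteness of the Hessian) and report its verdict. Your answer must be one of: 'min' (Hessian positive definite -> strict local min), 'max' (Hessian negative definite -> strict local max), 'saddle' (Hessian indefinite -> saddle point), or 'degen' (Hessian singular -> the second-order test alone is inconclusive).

Compute the Hessian H = grad^2 f:
  H = [[-7, 2], [2, -8]]
Verify stationarity: grad f(x*) = H x* + g = (0, 0).
Eigenvalues of H: -9.5616, -5.4384.
Both eigenvalues < 0, so H is negative definite -> x* is a strict local max.

max


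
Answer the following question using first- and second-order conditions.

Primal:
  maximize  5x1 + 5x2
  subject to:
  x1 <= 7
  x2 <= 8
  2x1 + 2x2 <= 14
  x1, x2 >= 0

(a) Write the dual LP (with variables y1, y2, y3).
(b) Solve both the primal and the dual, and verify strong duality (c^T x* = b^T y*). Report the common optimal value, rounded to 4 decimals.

The standard primal-dual pair for 'max c^T x s.t. A x <= b, x >= 0' is:
  Dual:  min b^T y  s.t.  A^T y >= c,  y >= 0.

So the dual LP is:
  minimize  7y1 + 8y2 + 14y3
  subject to:
    y1 + 2y3 >= 5
    y2 + 2y3 >= 5
    y1, y2, y3 >= 0

Solving the primal: x* = (0, 7).
  primal value c^T x* = 35.
Solving the dual: y* = (0, 0, 2.5).
  dual value b^T y* = 35.
Strong duality: c^T x* = b^T y*. Confirmed.

35


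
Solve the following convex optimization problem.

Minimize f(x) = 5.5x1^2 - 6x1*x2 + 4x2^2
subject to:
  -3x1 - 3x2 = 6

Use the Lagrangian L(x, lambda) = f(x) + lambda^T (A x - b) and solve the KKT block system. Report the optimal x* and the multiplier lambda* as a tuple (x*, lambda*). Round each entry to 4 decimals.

Form the Lagrangian:
  L(x, lambda) = (1/2) x^T Q x + c^T x + lambda^T (A x - b)
Stationarity (grad_x L = 0): Q x + c + A^T lambda = 0.
Primal feasibility: A x = b.

This gives the KKT block system:
  [ Q   A^T ] [ x     ]   [-c ]
  [ A    0  ] [ lambda ] = [ b ]

Solving the linear system:
  x*      = (-0.9032, -1.0968)
  lambda* = (-1.1183)
  f(x*)   = 3.3548

x* = (-0.9032, -1.0968), lambda* = (-1.1183)


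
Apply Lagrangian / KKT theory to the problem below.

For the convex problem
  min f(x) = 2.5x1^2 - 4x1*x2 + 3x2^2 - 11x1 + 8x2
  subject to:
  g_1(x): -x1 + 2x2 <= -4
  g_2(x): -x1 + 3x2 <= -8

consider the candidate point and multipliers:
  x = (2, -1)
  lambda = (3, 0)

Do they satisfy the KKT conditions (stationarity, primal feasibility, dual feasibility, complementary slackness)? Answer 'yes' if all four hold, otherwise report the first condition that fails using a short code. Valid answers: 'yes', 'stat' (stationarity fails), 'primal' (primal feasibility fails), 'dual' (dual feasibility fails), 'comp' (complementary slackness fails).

Gradient of f: grad f(x) = Q x + c = (3, -6)
Constraint values g_i(x) = a_i^T x - b_i:
  g_1((2, -1)) = 0
  g_2((2, -1)) = 3
Stationarity residual: grad f(x) + sum_i lambda_i a_i = (0, 0)
  -> stationarity OK
Primal feasibility (all g_i <= 0): FAILS
Dual feasibility (all lambda_i >= 0): OK
Complementary slackness (lambda_i * g_i(x) = 0 for all i): OK

Verdict: the first failing condition is primal_feasibility -> primal.

primal


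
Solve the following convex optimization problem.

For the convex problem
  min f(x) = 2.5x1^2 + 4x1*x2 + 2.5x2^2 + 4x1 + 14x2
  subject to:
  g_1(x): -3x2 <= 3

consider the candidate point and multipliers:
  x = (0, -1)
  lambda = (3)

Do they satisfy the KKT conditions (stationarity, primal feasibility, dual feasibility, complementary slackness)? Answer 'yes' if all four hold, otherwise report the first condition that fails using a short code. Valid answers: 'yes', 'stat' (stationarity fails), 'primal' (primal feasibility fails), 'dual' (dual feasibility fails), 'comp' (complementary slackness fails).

Gradient of f: grad f(x) = Q x + c = (0, 9)
Constraint values g_i(x) = a_i^T x - b_i:
  g_1((0, -1)) = 0
Stationarity residual: grad f(x) + sum_i lambda_i a_i = (0, 0)
  -> stationarity OK
Primal feasibility (all g_i <= 0): OK
Dual feasibility (all lambda_i >= 0): OK
Complementary slackness (lambda_i * g_i(x) = 0 for all i): OK

Verdict: yes, KKT holds.

yes


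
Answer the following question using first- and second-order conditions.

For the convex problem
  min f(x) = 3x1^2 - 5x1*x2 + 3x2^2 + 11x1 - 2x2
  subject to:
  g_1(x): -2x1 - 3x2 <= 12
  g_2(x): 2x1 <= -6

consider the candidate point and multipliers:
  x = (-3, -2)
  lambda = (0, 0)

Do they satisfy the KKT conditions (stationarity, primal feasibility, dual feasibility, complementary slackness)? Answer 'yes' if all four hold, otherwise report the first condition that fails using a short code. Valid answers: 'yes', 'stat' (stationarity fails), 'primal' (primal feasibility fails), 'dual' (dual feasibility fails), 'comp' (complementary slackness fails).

Gradient of f: grad f(x) = Q x + c = (3, 1)
Constraint values g_i(x) = a_i^T x - b_i:
  g_1((-3, -2)) = 0
  g_2((-3, -2)) = 0
Stationarity residual: grad f(x) + sum_i lambda_i a_i = (3, 1)
  -> stationarity FAILS
Primal feasibility (all g_i <= 0): OK
Dual feasibility (all lambda_i >= 0): OK
Complementary slackness (lambda_i * g_i(x) = 0 for all i): OK

Verdict: the first failing condition is stationarity -> stat.

stat


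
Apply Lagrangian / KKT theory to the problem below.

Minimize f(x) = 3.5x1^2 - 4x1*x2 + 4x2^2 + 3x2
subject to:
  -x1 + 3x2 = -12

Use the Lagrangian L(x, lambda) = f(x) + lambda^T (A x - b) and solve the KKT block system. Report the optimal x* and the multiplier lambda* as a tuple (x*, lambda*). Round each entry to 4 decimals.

Form the Lagrangian:
  L(x, lambda) = (1/2) x^T Q x + c^T x + lambda^T (A x - b)
Stationarity (grad_x L = 0): Q x + c + A^T lambda = 0.
Primal feasibility: A x = b.

This gives the KKT block system:
  [ Q   A^T ] [ x     ]   [-c ]
  [ A    0  ] [ lambda ] = [ b ]

Solving the linear system:
  x*      = (-1.2128, -4.4043)
  lambda* = (9.1277)
  f(x*)   = 48.1596

x* = (-1.2128, -4.4043), lambda* = (9.1277)


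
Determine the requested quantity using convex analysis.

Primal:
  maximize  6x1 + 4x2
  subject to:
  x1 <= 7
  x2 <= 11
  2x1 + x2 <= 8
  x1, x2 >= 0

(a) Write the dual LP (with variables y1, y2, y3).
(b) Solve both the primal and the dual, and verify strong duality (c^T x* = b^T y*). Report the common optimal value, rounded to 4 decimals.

The standard primal-dual pair for 'max c^T x s.t. A x <= b, x >= 0' is:
  Dual:  min b^T y  s.t.  A^T y >= c,  y >= 0.

So the dual LP is:
  minimize  7y1 + 11y2 + 8y3
  subject to:
    y1 + 2y3 >= 6
    y2 + y3 >= 4
    y1, y2, y3 >= 0

Solving the primal: x* = (0, 8).
  primal value c^T x* = 32.
Solving the dual: y* = (0, 0, 4).
  dual value b^T y* = 32.
Strong duality: c^T x* = b^T y*. Confirmed.

32


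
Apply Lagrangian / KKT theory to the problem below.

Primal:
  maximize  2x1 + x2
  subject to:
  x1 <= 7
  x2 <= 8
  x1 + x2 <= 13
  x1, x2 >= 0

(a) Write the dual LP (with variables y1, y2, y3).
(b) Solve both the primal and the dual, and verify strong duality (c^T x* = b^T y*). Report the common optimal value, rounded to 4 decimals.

The standard primal-dual pair for 'max c^T x s.t. A x <= b, x >= 0' is:
  Dual:  min b^T y  s.t.  A^T y >= c,  y >= 0.

So the dual LP is:
  minimize  7y1 + 8y2 + 13y3
  subject to:
    y1 + y3 >= 2
    y2 + y3 >= 1
    y1, y2, y3 >= 0

Solving the primal: x* = (7, 6).
  primal value c^T x* = 20.
Solving the dual: y* = (1, 0, 1).
  dual value b^T y* = 20.
Strong duality: c^T x* = b^T y*. Confirmed.

20


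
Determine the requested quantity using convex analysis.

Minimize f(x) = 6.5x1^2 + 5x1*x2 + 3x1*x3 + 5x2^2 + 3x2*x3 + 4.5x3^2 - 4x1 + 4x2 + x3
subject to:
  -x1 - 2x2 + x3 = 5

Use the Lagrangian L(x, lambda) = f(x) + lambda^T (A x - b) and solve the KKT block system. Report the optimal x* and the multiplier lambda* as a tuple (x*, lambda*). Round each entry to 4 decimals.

Form the Lagrangian:
  L(x, lambda) = (1/2) x^T Q x + c^T x + lambda^T (A x - b)
Stationarity (grad_x L = 0): Q x + c + A^T lambda = 0.
Primal feasibility: A x = b.

This gives the KKT block system:
  [ Q   A^T ] [ x     ]   [-c ]
  [ A    0  ] [ lambda ] = [ b ]

Solving the linear system:
  x*      = (0.41, -2.14, 1.13)
  lambda* = (-5.98)
  f(x*)   = 10.415

x* = (0.41, -2.14, 1.13), lambda* = (-5.98)


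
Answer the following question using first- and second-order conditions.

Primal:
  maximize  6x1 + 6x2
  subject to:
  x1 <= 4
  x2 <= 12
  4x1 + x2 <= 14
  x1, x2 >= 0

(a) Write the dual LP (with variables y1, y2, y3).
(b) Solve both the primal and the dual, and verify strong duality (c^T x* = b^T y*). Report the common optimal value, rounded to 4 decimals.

The standard primal-dual pair for 'max c^T x s.t. A x <= b, x >= 0' is:
  Dual:  min b^T y  s.t.  A^T y >= c,  y >= 0.

So the dual LP is:
  minimize  4y1 + 12y2 + 14y3
  subject to:
    y1 + 4y3 >= 6
    y2 + y3 >= 6
    y1, y2, y3 >= 0

Solving the primal: x* = (0.5, 12).
  primal value c^T x* = 75.
Solving the dual: y* = (0, 4.5, 1.5).
  dual value b^T y* = 75.
Strong duality: c^T x* = b^T y*. Confirmed.

75


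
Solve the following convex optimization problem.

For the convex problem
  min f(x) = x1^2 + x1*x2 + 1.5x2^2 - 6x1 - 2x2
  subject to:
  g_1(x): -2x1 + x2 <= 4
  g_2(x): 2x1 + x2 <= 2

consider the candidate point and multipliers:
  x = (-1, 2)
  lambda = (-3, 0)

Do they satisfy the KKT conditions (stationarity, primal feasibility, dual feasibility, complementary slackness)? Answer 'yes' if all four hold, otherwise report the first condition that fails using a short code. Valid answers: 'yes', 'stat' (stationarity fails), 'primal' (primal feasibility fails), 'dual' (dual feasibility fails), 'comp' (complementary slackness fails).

Gradient of f: grad f(x) = Q x + c = (-6, 3)
Constraint values g_i(x) = a_i^T x - b_i:
  g_1((-1, 2)) = 0
  g_2((-1, 2)) = -2
Stationarity residual: grad f(x) + sum_i lambda_i a_i = (0, 0)
  -> stationarity OK
Primal feasibility (all g_i <= 0): OK
Dual feasibility (all lambda_i >= 0): FAILS
Complementary slackness (lambda_i * g_i(x) = 0 for all i): OK

Verdict: the first failing condition is dual_feasibility -> dual.

dual


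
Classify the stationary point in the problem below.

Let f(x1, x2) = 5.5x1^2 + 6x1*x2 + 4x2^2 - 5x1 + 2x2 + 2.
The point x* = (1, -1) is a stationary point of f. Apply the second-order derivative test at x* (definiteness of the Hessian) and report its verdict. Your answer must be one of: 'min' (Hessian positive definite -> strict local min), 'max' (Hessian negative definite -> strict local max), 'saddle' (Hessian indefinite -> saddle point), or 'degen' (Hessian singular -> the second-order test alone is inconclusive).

Compute the Hessian H = grad^2 f:
  H = [[11, 6], [6, 8]]
Verify stationarity: grad f(x*) = H x* + g = (0, 0).
Eigenvalues of H: 3.3153, 15.6847.
Both eigenvalues > 0, so H is positive definite -> x* is a strict local min.

min


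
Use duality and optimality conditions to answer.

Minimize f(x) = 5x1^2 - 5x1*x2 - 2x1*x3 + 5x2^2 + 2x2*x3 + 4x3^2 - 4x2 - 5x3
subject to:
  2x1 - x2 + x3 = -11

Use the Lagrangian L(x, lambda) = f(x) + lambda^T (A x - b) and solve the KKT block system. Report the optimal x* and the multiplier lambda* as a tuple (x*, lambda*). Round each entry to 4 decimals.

Form the Lagrangian:
  L(x, lambda) = (1/2) x^T Q x + c^T x + lambda^T (A x - b)
Stationarity (grad_x L = 0): Q x + c + A^T lambda = 0.
Primal feasibility: A x = b.

This gives the KKT block system:
  [ Q   A^T ] [ x     ]   [-c ]
  [ A    0  ] [ lambda ] = [ b ]

Solving the linear system:
  x*      = (-3.6739, 0.9003, -2.752)
  lambda* = (17.8679)
  f(x*)   = 103.3531

x* = (-3.6739, 0.9003, -2.752), lambda* = (17.8679)


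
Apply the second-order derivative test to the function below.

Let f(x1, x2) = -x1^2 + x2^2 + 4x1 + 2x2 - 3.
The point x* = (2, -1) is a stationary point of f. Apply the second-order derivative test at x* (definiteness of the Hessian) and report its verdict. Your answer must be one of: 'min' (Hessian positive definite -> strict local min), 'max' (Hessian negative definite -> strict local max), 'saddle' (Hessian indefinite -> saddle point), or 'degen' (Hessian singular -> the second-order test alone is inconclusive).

Compute the Hessian H = grad^2 f:
  H = [[-2, 0], [0, 2]]
Verify stationarity: grad f(x*) = H x* + g = (0, 0).
Eigenvalues of H: -2, 2.
Eigenvalues have mixed signs, so H is indefinite -> x* is a saddle point.

saddle


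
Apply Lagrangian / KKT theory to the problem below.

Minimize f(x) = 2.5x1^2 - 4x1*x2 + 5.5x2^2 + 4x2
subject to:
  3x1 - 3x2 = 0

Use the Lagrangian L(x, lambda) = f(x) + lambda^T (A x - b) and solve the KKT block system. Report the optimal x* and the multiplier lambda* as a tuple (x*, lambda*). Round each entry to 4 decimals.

Form the Lagrangian:
  L(x, lambda) = (1/2) x^T Q x + c^T x + lambda^T (A x - b)
Stationarity (grad_x L = 0): Q x + c + A^T lambda = 0.
Primal feasibility: A x = b.

This gives the KKT block system:
  [ Q   A^T ] [ x     ]   [-c ]
  [ A    0  ] [ lambda ] = [ b ]

Solving the linear system:
  x*      = (-0.5, -0.5)
  lambda* = (0.1667)
  f(x*)   = -1

x* = (-0.5, -0.5), lambda* = (0.1667)


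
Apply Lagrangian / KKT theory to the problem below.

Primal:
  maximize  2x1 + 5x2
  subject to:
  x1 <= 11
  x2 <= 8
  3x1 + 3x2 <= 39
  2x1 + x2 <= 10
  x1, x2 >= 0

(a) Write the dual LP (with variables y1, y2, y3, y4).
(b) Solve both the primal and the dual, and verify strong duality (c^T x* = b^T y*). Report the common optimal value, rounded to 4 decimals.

The standard primal-dual pair for 'max c^T x s.t. A x <= b, x >= 0' is:
  Dual:  min b^T y  s.t.  A^T y >= c,  y >= 0.

So the dual LP is:
  minimize  11y1 + 8y2 + 39y3 + 10y4
  subject to:
    y1 + 3y3 + 2y4 >= 2
    y2 + 3y3 + y4 >= 5
    y1, y2, y3, y4 >= 0

Solving the primal: x* = (1, 8).
  primal value c^T x* = 42.
Solving the dual: y* = (0, 4, 0, 1).
  dual value b^T y* = 42.
Strong duality: c^T x* = b^T y*. Confirmed.

42


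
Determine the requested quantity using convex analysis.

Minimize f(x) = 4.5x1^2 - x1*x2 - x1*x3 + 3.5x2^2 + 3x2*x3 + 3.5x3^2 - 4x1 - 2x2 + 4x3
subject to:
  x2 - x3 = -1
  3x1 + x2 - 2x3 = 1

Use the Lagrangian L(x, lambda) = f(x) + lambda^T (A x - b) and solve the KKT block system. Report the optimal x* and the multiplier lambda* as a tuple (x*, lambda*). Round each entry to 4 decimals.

Form the Lagrangian:
  L(x, lambda) = (1/2) x^T Q x + c^T x + lambda^T (A x - b)
Stationarity (grad_x L = 0): Q x + c + A^T lambda = 0.
Primal feasibility: A x = b.

This gives the KKT block system:
  [ Q   A^T ] [ x     ]   [-c ]
  [ A    0  ] [ lambda ] = [ b ]

Solving the linear system:
  x*      = (0.8079, -0.5763, 0.4237)
  lambda* = (6.7119, -1.1412)
  f(x*)   = 3.7345

x* = (0.8079, -0.5763, 0.4237), lambda* = (6.7119, -1.1412)


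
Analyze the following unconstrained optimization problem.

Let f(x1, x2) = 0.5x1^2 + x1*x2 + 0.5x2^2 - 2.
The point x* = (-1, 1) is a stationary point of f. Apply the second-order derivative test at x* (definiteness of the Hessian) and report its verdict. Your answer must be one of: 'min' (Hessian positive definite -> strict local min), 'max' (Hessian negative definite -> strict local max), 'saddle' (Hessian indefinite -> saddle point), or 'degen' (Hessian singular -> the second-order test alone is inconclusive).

Compute the Hessian H = grad^2 f:
  H = [[1, 1], [1, 1]]
Verify stationarity: grad f(x*) = H x* + g = (0, 0).
Eigenvalues of H: 0, 2.
H has a zero eigenvalue (singular; positive semidefinite but not definite), so H is neither positive definite, negative definite, nor indefinite. The second-order test alone is inconclusive -> degen.
(Indeed, f is constant along the null direction of H through x*, so x* is not a strict local extremum.)

degen


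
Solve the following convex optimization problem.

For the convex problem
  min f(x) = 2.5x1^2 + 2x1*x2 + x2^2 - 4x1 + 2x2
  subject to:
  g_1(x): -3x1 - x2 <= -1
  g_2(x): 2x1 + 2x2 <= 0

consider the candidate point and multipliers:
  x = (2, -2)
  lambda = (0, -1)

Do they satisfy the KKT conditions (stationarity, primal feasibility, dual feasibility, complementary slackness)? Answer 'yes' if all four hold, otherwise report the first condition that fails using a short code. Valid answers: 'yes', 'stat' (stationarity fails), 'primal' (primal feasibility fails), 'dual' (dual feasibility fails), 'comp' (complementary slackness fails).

Gradient of f: grad f(x) = Q x + c = (2, 2)
Constraint values g_i(x) = a_i^T x - b_i:
  g_1((2, -2)) = -3
  g_2((2, -2)) = 0
Stationarity residual: grad f(x) + sum_i lambda_i a_i = (0, 0)
  -> stationarity OK
Primal feasibility (all g_i <= 0): OK
Dual feasibility (all lambda_i >= 0): FAILS
Complementary slackness (lambda_i * g_i(x) = 0 for all i): OK

Verdict: the first failing condition is dual_feasibility -> dual.

dual


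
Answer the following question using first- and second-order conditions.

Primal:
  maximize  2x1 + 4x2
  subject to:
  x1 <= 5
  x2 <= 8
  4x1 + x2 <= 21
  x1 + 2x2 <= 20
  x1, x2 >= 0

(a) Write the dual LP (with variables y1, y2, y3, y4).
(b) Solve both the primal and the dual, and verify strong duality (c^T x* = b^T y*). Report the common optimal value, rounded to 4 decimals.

The standard primal-dual pair for 'max c^T x s.t. A x <= b, x >= 0' is:
  Dual:  min b^T y  s.t.  A^T y >= c,  y >= 0.

So the dual LP is:
  minimize  5y1 + 8y2 + 21y3 + 20y4
  subject to:
    y1 + 4y3 + y4 >= 2
    y2 + y3 + 2y4 >= 4
    y1, y2, y3, y4 >= 0

Solving the primal: x* = (3.25, 8).
  primal value c^T x* = 38.5.
Solving the dual: y* = (0, 3.5, 0.5, 0).
  dual value b^T y* = 38.5.
Strong duality: c^T x* = b^T y*. Confirmed.

38.5


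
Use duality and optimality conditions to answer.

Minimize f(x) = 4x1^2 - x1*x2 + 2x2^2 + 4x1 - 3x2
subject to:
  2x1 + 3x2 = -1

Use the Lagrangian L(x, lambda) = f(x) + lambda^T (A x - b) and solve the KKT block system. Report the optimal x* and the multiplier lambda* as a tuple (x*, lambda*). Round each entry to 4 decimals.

Form the Lagrangian:
  L(x, lambda) = (1/2) x^T Q x + c^T x + lambda^T (A x - b)
Stationarity (grad_x L = 0): Q x + c + A^T lambda = 0.
Primal feasibility: A x = b.

This gives the KKT block system:
  [ Q   A^T ] [ x     ]   [-c ]
  [ A    0  ] [ lambda ] = [ b ]

Solving the linear system:
  x*      = (-0.65, 0.1)
  lambda* = (0.65)
  f(x*)   = -1.125

x* = (-0.65, 0.1), lambda* = (0.65)


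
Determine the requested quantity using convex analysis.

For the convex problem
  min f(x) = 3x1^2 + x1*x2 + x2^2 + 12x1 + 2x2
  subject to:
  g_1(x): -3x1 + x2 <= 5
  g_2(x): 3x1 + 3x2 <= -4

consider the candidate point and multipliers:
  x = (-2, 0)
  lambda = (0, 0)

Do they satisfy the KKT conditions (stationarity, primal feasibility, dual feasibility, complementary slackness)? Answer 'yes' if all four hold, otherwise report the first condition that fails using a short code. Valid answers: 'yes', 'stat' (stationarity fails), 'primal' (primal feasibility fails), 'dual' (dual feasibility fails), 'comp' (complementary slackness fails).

Gradient of f: grad f(x) = Q x + c = (0, 0)
Constraint values g_i(x) = a_i^T x - b_i:
  g_1((-2, 0)) = 1
  g_2((-2, 0)) = -2
Stationarity residual: grad f(x) + sum_i lambda_i a_i = (0, 0)
  -> stationarity OK
Primal feasibility (all g_i <= 0): FAILS
Dual feasibility (all lambda_i >= 0): OK
Complementary slackness (lambda_i * g_i(x) = 0 for all i): OK

Verdict: the first failing condition is primal_feasibility -> primal.

primal


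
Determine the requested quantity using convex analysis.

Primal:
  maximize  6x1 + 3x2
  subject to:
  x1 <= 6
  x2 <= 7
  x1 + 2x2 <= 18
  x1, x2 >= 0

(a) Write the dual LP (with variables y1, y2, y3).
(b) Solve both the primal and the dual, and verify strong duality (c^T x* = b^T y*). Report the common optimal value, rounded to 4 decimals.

The standard primal-dual pair for 'max c^T x s.t. A x <= b, x >= 0' is:
  Dual:  min b^T y  s.t.  A^T y >= c,  y >= 0.

So the dual LP is:
  minimize  6y1 + 7y2 + 18y3
  subject to:
    y1 + y3 >= 6
    y2 + 2y3 >= 3
    y1, y2, y3 >= 0

Solving the primal: x* = (6, 6).
  primal value c^T x* = 54.
Solving the dual: y* = (4.5, 0, 1.5).
  dual value b^T y* = 54.
Strong duality: c^T x* = b^T y*. Confirmed.

54


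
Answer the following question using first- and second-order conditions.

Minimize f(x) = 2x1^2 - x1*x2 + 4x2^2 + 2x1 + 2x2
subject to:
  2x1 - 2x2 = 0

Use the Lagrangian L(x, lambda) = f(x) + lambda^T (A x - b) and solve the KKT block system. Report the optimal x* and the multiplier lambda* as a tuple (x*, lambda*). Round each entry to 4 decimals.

Form the Lagrangian:
  L(x, lambda) = (1/2) x^T Q x + c^T x + lambda^T (A x - b)
Stationarity (grad_x L = 0): Q x + c + A^T lambda = 0.
Primal feasibility: A x = b.

This gives the KKT block system:
  [ Q   A^T ] [ x     ]   [-c ]
  [ A    0  ] [ lambda ] = [ b ]

Solving the linear system:
  x*      = (-0.4, -0.4)
  lambda* = (-0.4)
  f(x*)   = -0.8

x* = (-0.4, -0.4), lambda* = (-0.4)


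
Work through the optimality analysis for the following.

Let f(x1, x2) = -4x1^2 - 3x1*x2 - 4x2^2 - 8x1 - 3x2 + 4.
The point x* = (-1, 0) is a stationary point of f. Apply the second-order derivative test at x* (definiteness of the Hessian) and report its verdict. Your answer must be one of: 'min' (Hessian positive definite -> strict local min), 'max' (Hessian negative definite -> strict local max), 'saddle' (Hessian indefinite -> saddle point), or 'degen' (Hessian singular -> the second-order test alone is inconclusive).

Compute the Hessian H = grad^2 f:
  H = [[-8, -3], [-3, -8]]
Verify stationarity: grad f(x*) = H x* + g = (0, 0).
Eigenvalues of H: -11, -5.
Both eigenvalues < 0, so H is negative definite -> x* is a strict local max.

max


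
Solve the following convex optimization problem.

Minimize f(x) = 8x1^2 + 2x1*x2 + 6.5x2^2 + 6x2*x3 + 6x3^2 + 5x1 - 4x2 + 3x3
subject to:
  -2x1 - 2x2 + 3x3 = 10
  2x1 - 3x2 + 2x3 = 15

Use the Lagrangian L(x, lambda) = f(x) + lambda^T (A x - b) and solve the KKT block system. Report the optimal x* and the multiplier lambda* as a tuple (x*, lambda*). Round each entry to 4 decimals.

Form the Lagrangian:
  L(x, lambda) = (1/2) x^T Q x + c^T x + lambda^T (A x - b)
Stationarity (grad_x L = 0): Q x + c + A^T lambda = 0.
Primal feasibility: A x = b.

This gives the KKT block system:
  [ Q   A^T ] [ x     ]   [-c ]
  [ A    0  ] [ lambda ] = [ b ]

Solving the linear system:
  x*      = (1.1453, -2.7093, 2.2907)
  lambda* = (0.7349, -8.2186)
  f(x*)   = 69.6831

x* = (1.1453, -2.7093, 2.2907), lambda* = (0.7349, -8.2186)


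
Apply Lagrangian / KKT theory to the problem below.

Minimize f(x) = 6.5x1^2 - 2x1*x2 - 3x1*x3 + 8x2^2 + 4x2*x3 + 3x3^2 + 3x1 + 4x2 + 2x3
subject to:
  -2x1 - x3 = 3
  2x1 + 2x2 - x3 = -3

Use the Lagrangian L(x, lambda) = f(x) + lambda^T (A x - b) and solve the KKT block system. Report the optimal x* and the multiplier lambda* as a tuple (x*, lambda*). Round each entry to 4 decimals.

Form the Lagrangian:
  L(x, lambda) = (1/2) x^T Q x + c^T x + lambda^T (A x - b)
Stationarity (grad_x L = 0): Q x + c + A^T lambda = 0.
Primal feasibility: A x = b.

This gives the KKT block system:
  [ Q   A^T ] [ x     ]   [-c ]
  [ A    0  ] [ lambda ] = [ b ]

Solving the linear system:
  x*      = (-1.2157, -0.5686, -0.5686)
  lambda* = (-2.5098, 2.4706)
  f(x*)   = 3.9412

x* = (-1.2157, -0.5686, -0.5686), lambda* = (-2.5098, 2.4706)


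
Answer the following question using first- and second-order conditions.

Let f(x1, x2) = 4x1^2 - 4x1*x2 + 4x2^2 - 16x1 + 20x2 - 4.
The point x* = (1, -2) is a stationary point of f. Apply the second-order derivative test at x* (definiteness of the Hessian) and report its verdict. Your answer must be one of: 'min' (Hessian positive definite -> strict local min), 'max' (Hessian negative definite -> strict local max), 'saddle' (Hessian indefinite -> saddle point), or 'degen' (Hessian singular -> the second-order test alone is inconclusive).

Compute the Hessian H = grad^2 f:
  H = [[8, -4], [-4, 8]]
Verify stationarity: grad f(x*) = H x* + g = (0, 0).
Eigenvalues of H: 4, 12.
Both eigenvalues > 0, so H is positive definite -> x* is a strict local min.

min


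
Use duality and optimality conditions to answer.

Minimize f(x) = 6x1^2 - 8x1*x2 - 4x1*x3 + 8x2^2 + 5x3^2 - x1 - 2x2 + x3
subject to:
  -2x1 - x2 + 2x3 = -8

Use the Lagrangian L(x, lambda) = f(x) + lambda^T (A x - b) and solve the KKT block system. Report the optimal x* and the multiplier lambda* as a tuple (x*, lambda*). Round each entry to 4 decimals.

Form the Lagrangian:
  L(x, lambda) = (1/2) x^T Q x + c^T x + lambda^T (A x - b)
Stationarity (grad_x L = 0): Q x + c + A^T lambda = 0.
Primal feasibility: A x = b.

This gives the KKT block system:
  [ Q   A^T ] [ x     ]   [-c ]
  [ A    0  ] [ lambda ] = [ b ]

Solving the linear system:
  x*      = (2.3568, 1.7991, -0.7436)
  lambda* = (7.9316)
  f(x*)   = 28.3771

x* = (2.3568, 1.7991, -0.7436), lambda* = (7.9316)


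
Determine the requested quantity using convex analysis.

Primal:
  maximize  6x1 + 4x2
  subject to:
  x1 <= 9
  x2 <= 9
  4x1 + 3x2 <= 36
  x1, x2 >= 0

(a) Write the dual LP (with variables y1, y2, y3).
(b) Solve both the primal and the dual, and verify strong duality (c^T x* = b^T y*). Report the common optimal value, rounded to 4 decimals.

The standard primal-dual pair for 'max c^T x s.t. A x <= b, x >= 0' is:
  Dual:  min b^T y  s.t.  A^T y >= c,  y >= 0.

So the dual LP is:
  minimize  9y1 + 9y2 + 36y3
  subject to:
    y1 + 4y3 >= 6
    y2 + 3y3 >= 4
    y1, y2, y3 >= 0

Solving the primal: x* = (9, 0).
  primal value c^T x* = 54.
Solving the dual: y* = (0.6667, 0, 1.3333).
  dual value b^T y* = 54.
Strong duality: c^T x* = b^T y*. Confirmed.

54


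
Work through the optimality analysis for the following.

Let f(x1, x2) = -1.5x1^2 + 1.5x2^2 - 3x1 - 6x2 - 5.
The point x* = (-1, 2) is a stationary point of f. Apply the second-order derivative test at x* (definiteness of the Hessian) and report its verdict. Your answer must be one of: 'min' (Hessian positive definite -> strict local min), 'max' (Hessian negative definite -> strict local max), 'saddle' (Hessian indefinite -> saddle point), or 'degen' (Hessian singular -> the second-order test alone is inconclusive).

Compute the Hessian H = grad^2 f:
  H = [[-3, 0], [0, 3]]
Verify stationarity: grad f(x*) = H x* + g = (0, 0).
Eigenvalues of H: -3, 3.
Eigenvalues have mixed signs, so H is indefinite -> x* is a saddle point.

saddle


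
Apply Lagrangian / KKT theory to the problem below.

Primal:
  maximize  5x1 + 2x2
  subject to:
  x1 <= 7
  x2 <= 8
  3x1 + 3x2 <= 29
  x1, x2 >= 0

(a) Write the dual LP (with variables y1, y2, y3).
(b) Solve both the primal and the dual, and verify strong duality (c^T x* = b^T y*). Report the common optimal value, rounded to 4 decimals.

The standard primal-dual pair for 'max c^T x s.t. A x <= b, x >= 0' is:
  Dual:  min b^T y  s.t.  A^T y >= c,  y >= 0.

So the dual LP is:
  minimize  7y1 + 8y2 + 29y3
  subject to:
    y1 + 3y3 >= 5
    y2 + 3y3 >= 2
    y1, y2, y3 >= 0

Solving the primal: x* = (7, 2.6667).
  primal value c^T x* = 40.3333.
Solving the dual: y* = (3, 0, 0.6667).
  dual value b^T y* = 40.3333.
Strong duality: c^T x* = b^T y*. Confirmed.

40.3333


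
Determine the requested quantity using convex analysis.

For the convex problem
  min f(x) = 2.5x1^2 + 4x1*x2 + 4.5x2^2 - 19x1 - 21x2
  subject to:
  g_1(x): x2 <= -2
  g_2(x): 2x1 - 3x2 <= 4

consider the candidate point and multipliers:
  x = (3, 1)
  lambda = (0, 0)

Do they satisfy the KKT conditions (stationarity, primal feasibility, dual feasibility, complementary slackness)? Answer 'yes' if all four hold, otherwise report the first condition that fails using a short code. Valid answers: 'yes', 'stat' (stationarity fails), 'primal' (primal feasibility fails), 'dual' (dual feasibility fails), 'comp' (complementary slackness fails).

Gradient of f: grad f(x) = Q x + c = (0, 0)
Constraint values g_i(x) = a_i^T x - b_i:
  g_1((3, 1)) = 3
  g_2((3, 1)) = -1
Stationarity residual: grad f(x) + sum_i lambda_i a_i = (0, 0)
  -> stationarity OK
Primal feasibility (all g_i <= 0): FAILS
Dual feasibility (all lambda_i >= 0): OK
Complementary slackness (lambda_i * g_i(x) = 0 for all i): OK

Verdict: the first failing condition is primal_feasibility -> primal.

primal


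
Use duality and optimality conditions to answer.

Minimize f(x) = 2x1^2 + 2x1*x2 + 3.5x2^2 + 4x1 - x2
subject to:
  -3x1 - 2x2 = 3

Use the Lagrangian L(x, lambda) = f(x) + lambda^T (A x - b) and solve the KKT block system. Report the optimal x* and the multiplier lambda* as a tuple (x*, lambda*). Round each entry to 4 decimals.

Form the Lagrangian:
  L(x, lambda) = (1/2) x^T Q x + c^T x + lambda^T (A x - b)
Stationarity (grad_x L = 0): Q x + c + A^T lambda = 0.
Primal feasibility: A x = b.

This gives the KKT block system:
  [ Q   A^T ] [ x     ]   [-c ]
  [ A    0  ] [ lambda ] = [ b ]

Solving the linear system:
  x*      = (-1.3273, 0.4909)
  lambda* = (-0.1091)
  f(x*)   = -2.7364

x* = (-1.3273, 0.4909), lambda* = (-0.1091)


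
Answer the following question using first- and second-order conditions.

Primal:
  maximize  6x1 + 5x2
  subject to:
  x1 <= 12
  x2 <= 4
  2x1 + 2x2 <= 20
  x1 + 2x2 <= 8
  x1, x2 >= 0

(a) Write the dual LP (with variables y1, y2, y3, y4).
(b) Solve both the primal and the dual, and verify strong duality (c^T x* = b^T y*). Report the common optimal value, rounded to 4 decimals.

The standard primal-dual pair for 'max c^T x s.t. A x <= b, x >= 0' is:
  Dual:  min b^T y  s.t.  A^T y >= c,  y >= 0.

So the dual LP is:
  minimize  12y1 + 4y2 + 20y3 + 8y4
  subject to:
    y1 + 2y3 + y4 >= 6
    y2 + 2y3 + 2y4 >= 5
    y1, y2, y3, y4 >= 0

Solving the primal: x* = (8, 0).
  primal value c^T x* = 48.
Solving the dual: y* = (0, 0, 0, 6).
  dual value b^T y* = 48.
Strong duality: c^T x* = b^T y*. Confirmed.

48
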